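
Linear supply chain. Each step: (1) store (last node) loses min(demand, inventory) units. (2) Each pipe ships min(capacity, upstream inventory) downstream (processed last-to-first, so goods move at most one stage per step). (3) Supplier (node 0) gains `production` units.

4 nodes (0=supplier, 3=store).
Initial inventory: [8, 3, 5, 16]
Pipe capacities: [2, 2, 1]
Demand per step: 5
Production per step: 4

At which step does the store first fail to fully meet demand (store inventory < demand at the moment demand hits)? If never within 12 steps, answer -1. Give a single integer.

Step 1: demand=5,sold=5 ship[2->3]=1 ship[1->2]=2 ship[0->1]=2 prod=4 -> [10 3 6 12]
Step 2: demand=5,sold=5 ship[2->3]=1 ship[1->2]=2 ship[0->1]=2 prod=4 -> [12 3 7 8]
Step 3: demand=5,sold=5 ship[2->3]=1 ship[1->2]=2 ship[0->1]=2 prod=4 -> [14 3 8 4]
Step 4: demand=5,sold=4 ship[2->3]=1 ship[1->2]=2 ship[0->1]=2 prod=4 -> [16 3 9 1]
Step 5: demand=5,sold=1 ship[2->3]=1 ship[1->2]=2 ship[0->1]=2 prod=4 -> [18 3 10 1]
Step 6: demand=5,sold=1 ship[2->3]=1 ship[1->2]=2 ship[0->1]=2 prod=4 -> [20 3 11 1]
Step 7: demand=5,sold=1 ship[2->3]=1 ship[1->2]=2 ship[0->1]=2 prod=4 -> [22 3 12 1]
Step 8: demand=5,sold=1 ship[2->3]=1 ship[1->2]=2 ship[0->1]=2 prod=4 -> [24 3 13 1]
Step 9: demand=5,sold=1 ship[2->3]=1 ship[1->2]=2 ship[0->1]=2 prod=4 -> [26 3 14 1]
Step 10: demand=5,sold=1 ship[2->3]=1 ship[1->2]=2 ship[0->1]=2 prod=4 -> [28 3 15 1]
Step 11: demand=5,sold=1 ship[2->3]=1 ship[1->2]=2 ship[0->1]=2 prod=4 -> [30 3 16 1]
Step 12: demand=5,sold=1 ship[2->3]=1 ship[1->2]=2 ship[0->1]=2 prod=4 -> [32 3 17 1]
First stockout at step 4

4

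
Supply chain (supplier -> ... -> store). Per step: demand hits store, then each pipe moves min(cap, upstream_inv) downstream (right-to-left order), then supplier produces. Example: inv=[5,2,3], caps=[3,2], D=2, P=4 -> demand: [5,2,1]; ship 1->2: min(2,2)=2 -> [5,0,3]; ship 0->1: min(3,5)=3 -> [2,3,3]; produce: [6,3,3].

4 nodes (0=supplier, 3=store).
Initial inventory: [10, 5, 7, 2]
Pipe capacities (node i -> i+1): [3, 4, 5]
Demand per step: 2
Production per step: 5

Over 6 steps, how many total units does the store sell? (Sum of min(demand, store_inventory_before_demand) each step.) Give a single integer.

Answer: 12

Derivation:
Step 1: sold=2 (running total=2) -> [12 4 6 5]
Step 2: sold=2 (running total=4) -> [14 3 5 8]
Step 3: sold=2 (running total=6) -> [16 3 3 11]
Step 4: sold=2 (running total=8) -> [18 3 3 12]
Step 5: sold=2 (running total=10) -> [20 3 3 13]
Step 6: sold=2 (running total=12) -> [22 3 3 14]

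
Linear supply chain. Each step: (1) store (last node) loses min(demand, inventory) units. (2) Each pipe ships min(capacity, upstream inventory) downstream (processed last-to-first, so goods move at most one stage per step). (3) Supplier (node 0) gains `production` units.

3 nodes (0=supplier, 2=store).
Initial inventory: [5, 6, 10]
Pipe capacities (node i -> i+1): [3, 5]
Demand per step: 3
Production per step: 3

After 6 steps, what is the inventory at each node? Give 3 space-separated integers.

Step 1: demand=3,sold=3 ship[1->2]=5 ship[0->1]=3 prod=3 -> inv=[5 4 12]
Step 2: demand=3,sold=3 ship[1->2]=4 ship[0->1]=3 prod=3 -> inv=[5 3 13]
Step 3: demand=3,sold=3 ship[1->2]=3 ship[0->1]=3 prod=3 -> inv=[5 3 13]
Step 4: demand=3,sold=3 ship[1->2]=3 ship[0->1]=3 prod=3 -> inv=[5 3 13]
Step 5: demand=3,sold=3 ship[1->2]=3 ship[0->1]=3 prod=3 -> inv=[5 3 13]
Step 6: demand=3,sold=3 ship[1->2]=3 ship[0->1]=3 prod=3 -> inv=[5 3 13]

5 3 13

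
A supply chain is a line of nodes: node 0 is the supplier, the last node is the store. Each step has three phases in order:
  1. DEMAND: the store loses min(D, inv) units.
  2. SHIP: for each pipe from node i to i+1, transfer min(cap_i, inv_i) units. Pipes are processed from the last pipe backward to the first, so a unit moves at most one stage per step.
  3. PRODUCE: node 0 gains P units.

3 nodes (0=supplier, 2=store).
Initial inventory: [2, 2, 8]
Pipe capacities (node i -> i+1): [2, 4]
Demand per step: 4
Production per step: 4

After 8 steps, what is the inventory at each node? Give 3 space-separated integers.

Step 1: demand=4,sold=4 ship[1->2]=2 ship[0->1]=2 prod=4 -> inv=[4 2 6]
Step 2: demand=4,sold=4 ship[1->2]=2 ship[0->1]=2 prod=4 -> inv=[6 2 4]
Step 3: demand=4,sold=4 ship[1->2]=2 ship[0->1]=2 prod=4 -> inv=[8 2 2]
Step 4: demand=4,sold=2 ship[1->2]=2 ship[0->1]=2 prod=4 -> inv=[10 2 2]
Step 5: demand=4,sold=2 ship[1->2]=2 ship[0->1]=2 prod=4 -> inv=[12 2 2]
Step 6: demand=4,sold=2 ship[1->2]=2 ship[0->1]=2 prod=4 -> inv=[14 2 2]
Step 7: demand=4,sold=2 ship[1->2]=2 ship[0->1]=2 prod=4 -> inv=[16 2 2]
Step 8: demand=4,sold=2 ship[1->2]=2 ship[0->1]=2 prod=4 -> inv=[18 2 2]

18 2 2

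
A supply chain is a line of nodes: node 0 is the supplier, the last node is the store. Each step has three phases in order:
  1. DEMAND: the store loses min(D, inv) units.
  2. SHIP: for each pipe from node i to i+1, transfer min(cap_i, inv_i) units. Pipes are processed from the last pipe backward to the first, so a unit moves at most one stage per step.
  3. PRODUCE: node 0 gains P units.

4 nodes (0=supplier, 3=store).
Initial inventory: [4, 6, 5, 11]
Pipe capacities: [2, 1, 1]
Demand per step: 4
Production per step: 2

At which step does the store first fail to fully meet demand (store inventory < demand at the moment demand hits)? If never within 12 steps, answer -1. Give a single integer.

Step 1: demand=4,sold=4 ship[2->3]=1 ship[1->2]=1 ship[0->1]=2 prod=2 -> [4 7 5 8]
Step 2: demand=4,sold=4 ship[2->3]=1 ship[1->2]=1 ship[0->1]=2 prod=2 -> [4 8 5 5]
Step 3: demand=4,sold=4 ship[2->3]=1 ship[1->2]=1 ship[0->1]=2 prod=2 -> [4 9 5 2]
Step 4: demand=4,sold=2 ship[2->3]=1 ship[1->2]=1 ship[0->1]=2 prod=2 -> [4 10 5 1]
Step 5: demand=4,sold=1 ship[2->3]=1 ship[1->2]=1 ship[0->1]=2 prod=2 -> [4 11 5 1]
Step 6: demand=4,sold=1 ship[2->3]=1 ship[1->2]=1 ship[0->1]=2 prod=2 -> [4 12 5 1]
Step 7: demand=4,sold=1 ship[2->3]=1 ship[1->2]=1 ship[0->1]=2 prod=2 -> [4 13 5 1]
Step 8: demand=4,sold=1 ship[2->3]=1 ship[1->2]=1 ship[0->1]=2 prod=2 -> [4 14 5 1]
Step 9: demand=4,sold=1 ship[2->3]=1 ship[1->2]=1 ship[0->1]=2 prod=2 -> [4 15 5 1]
Step 10: demand=4,sold=1 ship[2->3]=1 ship[1->2]=1 ship[0->1]=2 prod=2 -> [4 16 5 1]
Step 11: demand=4,sold=1 ship[2->3]=1 ship[1->2]=1 ship[0->1]=2 prod=2 -> [4 17 5 1]
Step 12: demand=4,sold=1 ship[2->3]=1 ship[1->2]=1 ship[0->1]=2 prod=2 -> [4 18 5 1]
First stockout at step 4

4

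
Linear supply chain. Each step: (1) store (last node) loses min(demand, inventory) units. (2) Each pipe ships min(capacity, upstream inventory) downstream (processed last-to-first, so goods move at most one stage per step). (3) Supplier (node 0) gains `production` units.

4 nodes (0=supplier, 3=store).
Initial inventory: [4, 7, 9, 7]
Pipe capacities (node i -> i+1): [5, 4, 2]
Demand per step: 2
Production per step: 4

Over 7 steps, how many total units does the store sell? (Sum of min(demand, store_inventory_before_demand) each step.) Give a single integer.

Answer: 14

Derivation:
Step 1: sold=2 (running total=2) -> [4 7 11 7]
Step 2: sold=2 (running total=4) -> [4 7 13 7]
Step 3: sold=2 (running total=6) -> [4 7 15 7]
Step 4: sold=2 (running total=8) -> [4 7 17 7]
Step 5: sold=2 (running total=10) -> [4 7 19 7]
Step 6: sold=2 (running total=12) -> [4 7 21 7]
Step 7: sold=2 (running total=14) -> [4 7 23 7]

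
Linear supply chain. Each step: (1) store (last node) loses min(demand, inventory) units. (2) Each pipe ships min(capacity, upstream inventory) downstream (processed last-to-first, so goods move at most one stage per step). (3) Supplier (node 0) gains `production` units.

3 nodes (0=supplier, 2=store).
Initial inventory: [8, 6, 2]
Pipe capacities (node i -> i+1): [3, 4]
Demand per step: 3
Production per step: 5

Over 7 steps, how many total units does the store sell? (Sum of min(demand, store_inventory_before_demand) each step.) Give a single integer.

Step 1: sold=2 (running total=2) -> [10 5 4]
Step 2: sold=3 (running total=5) -> [12 4 5]
Step 3: sold=3 (running total=8) -> [14 3 6]
Step 4: sold=3 (running total=11) -> [16 3 6]
Step 5: sold=3 (running total=14) -> [18 3 6]
Step 6: sold=3 (running total=17) -> [20 3 6]
Step 7: sold=3 (running total=20) -> [22 3 6]

Answer: 20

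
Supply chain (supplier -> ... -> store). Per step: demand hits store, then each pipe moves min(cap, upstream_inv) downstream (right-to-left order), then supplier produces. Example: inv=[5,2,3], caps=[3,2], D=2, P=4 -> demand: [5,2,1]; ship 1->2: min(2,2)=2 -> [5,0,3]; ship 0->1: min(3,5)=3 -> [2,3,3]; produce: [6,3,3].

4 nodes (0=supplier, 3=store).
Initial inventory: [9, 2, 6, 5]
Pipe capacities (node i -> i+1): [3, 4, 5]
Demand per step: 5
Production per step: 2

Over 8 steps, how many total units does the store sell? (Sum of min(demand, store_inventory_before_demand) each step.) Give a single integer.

Answer: 28

Derivation:
Step 1: sold=5 (running total=5) -> [8 3 3 5]
Step 2: sold=5 (running total=10) -> [7 3 3 3]
Step 3: sold=3 (running total=13) -> [6 3 3 3]
Step 4: sold=3 (running total=16) -> [5 3 3 3]
Step 5: sold=3 (running total=19) -> [4 3 3 3]
Step 6: sold=3 (running total=22) -> [3 3 3 3]
Step 7: sold=3 (running total=25) -> [2 3 3 3]
Step 8: sold=3 (running total=28) -> [2 2 3 3]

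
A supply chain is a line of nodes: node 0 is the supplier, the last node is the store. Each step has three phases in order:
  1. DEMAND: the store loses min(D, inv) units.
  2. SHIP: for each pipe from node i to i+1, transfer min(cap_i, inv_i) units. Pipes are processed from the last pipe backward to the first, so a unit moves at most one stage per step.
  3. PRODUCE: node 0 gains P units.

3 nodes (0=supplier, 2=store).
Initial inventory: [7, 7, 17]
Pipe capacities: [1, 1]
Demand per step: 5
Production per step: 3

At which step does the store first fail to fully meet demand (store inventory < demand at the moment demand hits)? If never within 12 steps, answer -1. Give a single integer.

Step 1: demand=5,sold=5 ship[1->2]=1 ship[0->1]=1 prod=3 -> [9 7 13]
Step 2: demand=5,sold=5 ship[1->2]=1 ship[0->1]=1 prod=3 -> [11 7 9]
Step 3: demand=5,sold=5 ship[1->2]=1 ship[0->1]=1 prod=3 -> [13 7 5]
Step 4: demand=5,sold=5 ship[1->2]=1 ship[0->1]=1 prod=3 -> [15 7 1]
Step 5: demand=5,sold=1 ship[1->2]=1 ship[0->1]=1 prod=3 -> [17 7 1]
Step 6: demand=5,sold=1 ship[1->2]=1 ship[0->1]=1 prod=3 -> [19 7 1]
Step 7: demand=5,sold=1 ship[1->2]=1 ship[0->1]=1 prod=3 -> [21 7 1]
Step 8: demand=5,sold=1 ship[1->2]=1 ship[0->1]=1 prod=3 -> [23 7 1]
Step 9: demand=5,sold=1 ship[1->2]=1 ship[0->1]=1 prod=3 -> [25 7 1]
Step 10: demand=5,sold=1 ship[1->2]=1 ship[0->1]=1 prod=3 -> [27 7 1]
Step 11: demand=5,sold=1 ship[1->2]=1 ship[0->1]=1 prod=3 -> [29 7 1]
Step 12: demand=5,sold=1 ship[1->2]=1 ship[0->1]=1 prod=3 -> [31 7 1]
First stockout at step 5

5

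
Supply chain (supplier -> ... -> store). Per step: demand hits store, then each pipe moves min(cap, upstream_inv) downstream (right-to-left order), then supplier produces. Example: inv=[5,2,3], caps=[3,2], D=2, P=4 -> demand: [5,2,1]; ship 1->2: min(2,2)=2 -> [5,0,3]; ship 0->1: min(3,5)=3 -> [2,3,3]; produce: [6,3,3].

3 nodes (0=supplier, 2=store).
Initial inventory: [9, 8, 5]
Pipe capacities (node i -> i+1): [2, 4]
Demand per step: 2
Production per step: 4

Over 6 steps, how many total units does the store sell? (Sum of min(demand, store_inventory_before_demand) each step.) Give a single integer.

Step 1: sold=2 (running total=2) -> [11 6 7]
Step 2: sold=2 (running total=4) -> [13 4 9]
Step 3: sold=2 (running total=6) -> [15 2 11]
Step 4: sold=2 (running total=8) -> [17 2 11]
Step 5: sold=2 (running total=10) -> [19 2 11]
Step 6: sold=2 (running total=12) -> [21 2 11]

Answer: 12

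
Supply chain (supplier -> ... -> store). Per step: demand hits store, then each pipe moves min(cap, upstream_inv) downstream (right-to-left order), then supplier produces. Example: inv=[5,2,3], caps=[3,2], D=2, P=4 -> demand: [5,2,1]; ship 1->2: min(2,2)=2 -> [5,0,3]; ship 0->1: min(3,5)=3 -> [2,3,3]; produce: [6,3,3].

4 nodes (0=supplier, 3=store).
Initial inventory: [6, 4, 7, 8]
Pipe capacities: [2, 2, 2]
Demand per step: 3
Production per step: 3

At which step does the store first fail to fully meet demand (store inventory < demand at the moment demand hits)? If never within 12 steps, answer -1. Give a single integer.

Step 1: demand=3,sold=3 ship[2->3]=2 ship[1->2]=2 ship[0->1]=2 prod=3 -> [7 4 7 7]
Step 2: demand=3,sold=3 ship[2->3]=2 ship[1->2]=2 ship[0->1]=2 prod=3 -> [8 4 7 6]
Step 3: demand=3,sold=3 ship[2->3]=2 ship[1->2]=2 ship[0->1]=2 prod=3 -> [9 4 7 5]
Step 4: demand=3,sold=3 ship[2->3]=2 ship[1->2]=2 ship[0->1]=2 prod=3 -> [10 4 7 4]
Step 5: demand=3,sold=3 ship[2->3]=2 ship[1->2]=2 ship[0->1]=2 prod=3 -> [11 4 7 3]
Step 6: demand=3,sold=3 ship[2->3]=2 ship[1->2]=2 ship[0->1]=2 prod=3 -> [12 4 7 2]
Step 7: demand=3,sold=2 ship[2->3]=2 ship[1->2]=2 ship[0->1]=2 prod=3 -> [13 4 7 2]
Step 8: demand=3,sold=2 ship[2->3]=2 ship[1->2]=2 ship[0->1]=2 prod=3 -> [14 4 7 2]
Step 9: demand=3,sold=2 ship[2->3]=2 ship[1->2]=2 ship[0->1]=2 prod=3 -> [15 4 7 2]
Step 10: demand=3,sold=2 ship[2->3]=2 ship[1->2]=2 ship[0->1]=2 prod=3 -> [16 4 7 2]
Step 11: demand=3,sold=2 ship[2->3]=2 ship[1->2]=2 ship[0->1]=2 prod=3 -> [17 4 7 2]
Step 12: demand=3,sold=2 ship[2->3]=2 ship[1->2]=2 ship[0->1]=2 prod=3 -> [18 4 7 2]
First stockout at step 7

7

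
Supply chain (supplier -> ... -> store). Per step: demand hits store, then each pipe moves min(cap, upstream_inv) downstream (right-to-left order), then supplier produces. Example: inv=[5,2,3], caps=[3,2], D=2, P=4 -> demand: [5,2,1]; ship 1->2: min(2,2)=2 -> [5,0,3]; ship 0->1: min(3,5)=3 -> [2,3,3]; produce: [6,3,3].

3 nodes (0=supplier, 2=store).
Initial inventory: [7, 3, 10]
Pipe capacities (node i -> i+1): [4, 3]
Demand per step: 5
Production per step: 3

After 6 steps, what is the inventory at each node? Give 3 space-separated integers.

Step 1: demand=5,sold=5 ship[1->2]=3 ship[0->1]=4 prod=3 -> inv=[6 4 8]
Step 2: demand=5,sold=5 ship[1->2]=3 ship[0->1]=4 prod=3 -> inv=[5 5 6]
Step 3: demand=5,sold=5 ship[1->2]=3 ship[0->1]=4 prod=3 -> inv=[4 6 4]
Step 4: demand=5,sold=4 ship[1->2]=3 ship[0->1]=4 prod=3 -> inv=[3 7 3]
Step 5: demand=5,sold=3 ship[1->2]=3 ship[0->1]=3 prod=3 -> inv=[3 7 3]
Step 6: demand=5,sold=3 ship[1->2]=3 ship[0->1]=3 prod=3 -> inv=[3 7 3]

3 7 3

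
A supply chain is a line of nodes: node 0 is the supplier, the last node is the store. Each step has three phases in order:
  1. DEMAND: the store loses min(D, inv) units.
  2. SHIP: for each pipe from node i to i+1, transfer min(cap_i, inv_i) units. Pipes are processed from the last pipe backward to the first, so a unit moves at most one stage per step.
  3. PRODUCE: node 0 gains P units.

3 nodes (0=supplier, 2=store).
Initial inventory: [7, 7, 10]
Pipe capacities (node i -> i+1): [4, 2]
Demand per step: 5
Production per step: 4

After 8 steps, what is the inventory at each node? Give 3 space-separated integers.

Step 1: demand=5,sold=5 ship[1->2]=2 ship[0->1]=4 prod=4 -> inv=[7 9 7]
Step 2: demand=5,sold=5 ship[1->2]=2 ship[0->1]=4 prod=4 -> inv=[7 11 4]
Step 3: demand=5,sold=4 ship[1->2]=2 ship[0->1]=4 prod=4 -> inv=[7 13 2]
Step 4: demand=5,sold=2 ship[1->2]=2 ship[0->1]=4 prod=4 -> inv=[7 15 2]
Step 5: demand=5,sold=2 ship[1->2]=2 ship[0->1]=4 prod=4 -> inv=[7 17 2]
Step 6: demand=5,sold=2 ship[1->2]=2 ship[0->1]=4 prod=4 -> inv=[7 19 2]
Step 7: demand=5,sold=2 ship[1->2]=2 ship[0->1]=4 prod=4 -> inv=[7 21 2]
Step 8: demand=5,sold=2 ship[1->2]=2 ship[0->1]=4 prod=4 -> inv=[7 23 2]

7 23 2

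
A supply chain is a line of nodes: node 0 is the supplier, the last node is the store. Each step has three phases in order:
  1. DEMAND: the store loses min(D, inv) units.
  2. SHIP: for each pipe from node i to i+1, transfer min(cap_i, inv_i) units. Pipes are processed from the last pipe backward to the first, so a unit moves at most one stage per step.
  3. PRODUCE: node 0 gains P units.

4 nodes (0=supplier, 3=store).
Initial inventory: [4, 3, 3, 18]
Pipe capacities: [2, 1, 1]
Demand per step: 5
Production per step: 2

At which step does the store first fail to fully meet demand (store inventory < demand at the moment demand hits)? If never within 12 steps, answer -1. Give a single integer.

Step 1: demand=5,sold=5 ship[2->3]=1 ship[1->2]=1 ship[0->1]=2 prod=2 -> [4 4 3 14]
Step 2: demand=5,sold=5 ship[2->3]=1 ship[1->2]=1 ship[0->1]=2 prod=2 -> [4 5 3 10]
Step 3: demand=5,sold=5 ship[2->3]=1 ship[1->2]=1 ship[0->1]=2 prod=2 -> [4 6 3 6]
Step 4: demand=5,sold=5 ship[2->3]=1 ship[1->2]=1 ship[0->1]=2 prod=2 -> [4 7 3 2]
Step 5: demand=5,sold=2 ship[2->3]=1 ship[1->2]=1 ship[0->1]=2 prod=2 -> [4 8 3 1]
Step 6: demand=5,sold=1 ship[2->3]=1 ship[1->2]=1 ship[0->1]=2 prod=2 -> [4 9 3 1]
Step 7: demand=5,sold=1 ship[2->3]=1 ship[1->2]=1 ship[0->1]=2 prod=2 -> [4 10 3 1]
Step 8: demand=5,sold=1 ship[2->3]=1 ship[1->2]=1 ship[0->1]=2 prod=2 -> [4 11 3 1]
Step 9: demand=5,sold=1 ship[2->3]=1 ship[1->2]=1 ship[0->1]=2 prod=2 -> [4 12 3 1]
Step 10: demand=5,sold=1 ship[2->3]=1 ship[1->2]=1 ship[0->1]=2 prod=2 -> [4 13 3 1]
Step 11: demand=5,sold=1 ship[2->3]=1 ship[1->2]=1 ship[0->1]=2 prod=2 -> [4 14 3 1]
Step 12: demand=5,sold=1 ship[2->3]=1 ship[1->2]=1 ship[0->1]=2 prod=2 -> [4 15 3 1]
First stockout at step 5

5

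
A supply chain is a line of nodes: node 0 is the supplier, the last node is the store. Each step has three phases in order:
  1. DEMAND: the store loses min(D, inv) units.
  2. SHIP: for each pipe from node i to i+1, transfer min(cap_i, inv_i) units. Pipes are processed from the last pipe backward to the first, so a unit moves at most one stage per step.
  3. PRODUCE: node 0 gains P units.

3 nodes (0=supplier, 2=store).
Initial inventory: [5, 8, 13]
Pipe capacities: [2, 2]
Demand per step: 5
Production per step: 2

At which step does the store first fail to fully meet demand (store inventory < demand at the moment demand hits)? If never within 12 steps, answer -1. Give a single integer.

Step 1: demand=5,sold=5 ship[1->2]=2 ship[0->1]=2 prod=2 -> [5 8 10]
Step 2: demand=5,sold=5 ship[1->2]=2 ship[0->1]=2 prod=2 -> [5 8 7]
Step 3: demand=5,sold=5 ship[1->2]=2 ship[0->1]=2 prod=2 -> [5 8 4]
Step 4: demand=5,sold=4 ship[1->2]=2 ship[0->1]=2 prod=2 -> [5 8 2]
Step 5: demand=5,sold=2 ship[1->2]=2 ship[0->1]=2 prod=2 -> [5 8 2]
Step 6: demand=5,sold=2 ship[1->2]=2 ship[0->1]=2 prod=2 -> [5 8 2]
Step 7: demand=5,sold=2 ship[1->2]=2 ship[0->1]=2 prod=2 -> [5 8 2]
Step 8: demand=5,sold=2 ship[1->2]=2 ship[0->1]=2 prod=2 -> [5 8 2]
Step 9: demand=5,sold=2 ship[1->2]=2 ship[0->1]=2 prod=2 -> [5 8 2]
Step 10: demand=5,sold=2 ship[1->2]=2 ship[0->1]=2 prod=2 -> [5 8 2]
Step 11: demand=5,sold=2 ship[1->2]=2 ship[0->1]=2 prod=2 -> [5 8 2]
Step 12: demand=5,sold=2 ship[1->2]=2 ship[0->1]=2 prod=2 -> [5 8 2]
First stockout at step 4

4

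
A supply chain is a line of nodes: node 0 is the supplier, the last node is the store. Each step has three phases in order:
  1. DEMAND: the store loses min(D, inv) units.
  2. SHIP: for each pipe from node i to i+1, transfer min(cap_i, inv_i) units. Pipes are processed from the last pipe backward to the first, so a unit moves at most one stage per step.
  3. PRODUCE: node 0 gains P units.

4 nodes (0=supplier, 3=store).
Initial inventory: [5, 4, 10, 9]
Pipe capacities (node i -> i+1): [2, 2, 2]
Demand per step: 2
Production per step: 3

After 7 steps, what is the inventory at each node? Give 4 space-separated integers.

Step 1: demand=2,sold=2 ship[2->3]=2 ship[1->2]=2 ship[0->1]=2 prod=3 -> inv=[6 4 10 9]
Step 2: demand=2,sold=2 ship[2->3]=2 ship[1->2]=2 ship[0->1]=2 prod=3 -> inv=[7 4 10 9]
Step 3: demand=2,sold=2 ship[2->3]=2 ship[1->2]=2 ship[0->1]=2 prod=3 -> inv=[8 4 10 9]
Step 4: demand=2,sold=2 ship[2->3]=2 ship[1->2]=2 ship[0->1]=2 prod=3 -> inv=[9 4 10 9]
Step 5: demand=2,sold=2 ship[2->3]=2 ship[1->2]=2 ship[0->1]=2 prod=3 -> inv=[10 4 10 9]
Step 6: demand=2,sold=2 ship[2->3]=2 ship[1->2]=2 ship[0->1]=2 prod=3 -> inv=[11 4 10 9]
Step 7: demand=2,sold=2 ship[2->3]=2 ship[1->2]=2 ship[0->1]=2 prod=3 -> inv=[12 4 10 9]

12 4 10 9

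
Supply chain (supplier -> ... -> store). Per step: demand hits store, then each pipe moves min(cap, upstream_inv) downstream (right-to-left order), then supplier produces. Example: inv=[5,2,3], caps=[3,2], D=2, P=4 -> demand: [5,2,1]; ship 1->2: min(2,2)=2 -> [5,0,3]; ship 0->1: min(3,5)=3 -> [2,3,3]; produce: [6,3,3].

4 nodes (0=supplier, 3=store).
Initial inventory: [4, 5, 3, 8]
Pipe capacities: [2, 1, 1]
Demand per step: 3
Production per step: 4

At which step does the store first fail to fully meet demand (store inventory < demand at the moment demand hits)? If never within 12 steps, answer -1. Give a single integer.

Step 1: demand=3,sold=3 ship[2->3]=1 ship[1->2]=1 ship[0->1]=2 prod=4 -> [6 6 3 6]
Step 2: demand=3,sold=3 ship[2->3]=1 ship[1->2]=1 ship[0->1]=2 prod=4 -> [8 7 3 4]
Step 3: demand=3,sold=3 ship[2->3]=1 ship[1->2]=1 ship[0->1]=2 prod=4 -> [10 8 3 2]
Step 4: demand=3,sold=2 ship[2->3]=1 ship[1->2]=1 ship[0->1]=2 prod=4 -> [12 9 3 1]
Step 5: demand=3,sold=1 ship[2->3]=1 ship[1->2]=1 ship[0->1]=2 prod=4 -> [14 10 3 1]
Step 6: demand=3,sold=1 ship[2->3]=1 ship[1->2]=1 ship[0->1]=2 prod=4 -> [16 11 3 1]
Step 7: demand=3,sold=1 ship[2->3]=1 ship[1->2]=1 ship[0->1]=2 prod=4 -> [18 12 3 1]
Step 8: demand=3,sold=1 ship[2->3]=1 ship[1->2]=1 ship[0->1]=2 prod=4 -> [20 13 3 1]
Step 9: demand=3,sold=1 ship[2->3]=1 ship[1->2]=1 ship[0->1]=2 prod=4 -> [22 14 3 1]
Step 10: demand=3,sold=1 ship[2->3]=1 ship[1->2]=1 ship[0->1]=2 prod=4 -> [24 15 3 1]
Step 11: demand=3,sold=1 ship[2->3]=1 ship[1->2]=1 ship[0->1]=2 prod=4 -> [26 16 3 1]
Step 12: demand=3,sold=1 ship[2->3]=1 ship[1->2]=1 ship[0->1]=2 prod=4 -> [28 17 3 1]
First stockout at step 4

4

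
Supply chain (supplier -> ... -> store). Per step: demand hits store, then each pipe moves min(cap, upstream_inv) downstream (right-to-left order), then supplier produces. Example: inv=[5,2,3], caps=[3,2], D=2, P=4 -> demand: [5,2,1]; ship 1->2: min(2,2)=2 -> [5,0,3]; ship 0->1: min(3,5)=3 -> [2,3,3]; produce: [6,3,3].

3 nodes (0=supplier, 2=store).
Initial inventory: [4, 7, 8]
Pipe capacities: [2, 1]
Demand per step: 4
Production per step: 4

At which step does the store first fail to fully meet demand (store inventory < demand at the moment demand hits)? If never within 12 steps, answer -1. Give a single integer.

Step 1: demand=4,sold=4 ship[1->2]=1 ship[0->1]=2 prod=4 -> [6 8 5]
Step 2: demand=4,sold=4 ship[1->2]=1 ship[0->1]=2 prod=4 -> [8 9 2]
Step 3: demand=4,sold=2 ship[1->2]=1 ship[0->1]=2 prod=4 -> [10 10 1]
Step 4: demand=4,sold=1 ship[1->2]=1 ship[0->1]=2 prod=4 -> [12 11 1]
Step 5: demand=4,sold=1 ship[1->2]=1 ship[0->1]=2 prod=4 -> [14 12 1]
Step 6: demand=4,sold=1 ship[1->2]=1 ship[0->1]=2 prod=4 -> [16 13 1]
Step 7: demand=4,sold=1 ship[1->2]=1 ship[0->1]=2 prod=4 -> [18 14 1]
Step 8: demand=4,sold=1 ship[1->2]=1 ship[0->1]=2 prod=4 -> [20 15 1]
Step 9: demand=4,sold=1 ship[1->2]=1 ship[0->1]=2 prod=4 -> [22 16 1]
Step 10: demand=4,sold=1 ship[1->2]=1 ship[0->1]=2 prod=4 -> [24 17 1]
Step 11: demand=4,sold=1 ship[1->2]=1 ship[0->1]=2 prod=4 -> [26 18 1]
Step 12: demand=4,sold=1 ship[1->2]=1 ship[0->1]=2 prod=4 -> [28 19 1]
First stockout at step 3

3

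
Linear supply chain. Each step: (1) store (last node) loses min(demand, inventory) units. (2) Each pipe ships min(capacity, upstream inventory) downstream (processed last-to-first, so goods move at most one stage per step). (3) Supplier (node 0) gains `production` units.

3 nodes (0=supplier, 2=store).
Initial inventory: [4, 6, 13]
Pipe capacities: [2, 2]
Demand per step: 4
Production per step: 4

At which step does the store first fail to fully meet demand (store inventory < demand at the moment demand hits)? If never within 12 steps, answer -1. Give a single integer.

Step 1: demand=4,sold=4 ship[1->2]=2 ship[0->1]=2 prod=4 -> [6 6 11]
Step 2: demand=4,sold=4 ship[1->2]=2 ship[0->1]=2 prod=4 -> [8 6 9]
Step 3: demand=4,sold=4 ship[1->2]=2 ship[0->1]=2 prod=4 -> [10 6 7]
Step 4: demand=4,sold=4 ship[1->2]=2 ship[0->1]=2 prod=4 -> [12 6 5]
Step 5: demand=4,sold=4 ship[1->2]=2 ship[0->1]=2 prod=4 -> [14 6 3]
Step 6: demand=4,sold=3 ship[1->2]=2 ship[0->1]=2 prod=4 -> [16 6 2]
Step 7: demand=4,sold=2 ship[1->2]=2 ship[0->1]=2 prod=4 -> [18 6 2]
Step 8: demand=4,sold=2 ship[1->2]=2 ship[0->1]=2 prod=4 -> [20 6 2]
Step 9: demand=4,sold=2 ship[1->2]=2 ship[0->1]=2 prod=4 -> [22 6 2]
Step 10: demand=4,sold=2 ship[1->2]=2 ship[0->1]=2 prod=4 -> [24 6 2]
Step 11: demand=4,sold=2 ship[1->2]=2 ship[0->1]=2 prod=4 -> [26 6 2]
Step 12: demand=4,sold=2 ship[1->2]=2 ship[0->1]=2 prod=4 -> [28 6 2]
First stockout at step 6

6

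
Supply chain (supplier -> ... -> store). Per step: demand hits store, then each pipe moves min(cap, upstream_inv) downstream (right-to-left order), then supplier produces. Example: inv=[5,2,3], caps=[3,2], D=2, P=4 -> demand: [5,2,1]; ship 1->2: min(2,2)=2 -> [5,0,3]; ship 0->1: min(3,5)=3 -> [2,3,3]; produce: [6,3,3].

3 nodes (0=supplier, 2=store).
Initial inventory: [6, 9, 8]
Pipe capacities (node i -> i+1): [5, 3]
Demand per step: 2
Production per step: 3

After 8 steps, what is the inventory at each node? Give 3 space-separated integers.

Step 1: demand=2,sold=2 ship[1->2]=3 ship[0->1]=5 prod=3 -> inv=[4 11 9]
Step 2: demand=2,sold=2 ship[1->2]=3 ship[0->1]=4 prod=3 -> inv=[3 12 10]
Step 3: demand=2,sold=2 ship[1->2]=3 ship[0->1]=3 prod=3 -> inv=[3 12 11]
Step 4: demand=2,sold=2 ship[1->2]=3 ship[0->1]=3 prod=3 -> inv=[3 12 12]
Step 5: demand=2,sold=2 ship[1->2]=3 ship[0->1]=3 prod=3 -> inv=[3 12 13]
Step 6: demand=2,sold=2 ship[1->2]=3 ship[0->1]=3 prod=3 -> inv=[3 12 14]
Step 7: demand=2,sold=2 ship[1->2]=3 ship[0->1]=3 prod=3 -> inv=[3 12 15]
Step 8: demand=2,sold=2 ship[1->2]=3 ship[0->1]=3 prod=3 -> inv=[3 12 16]

3 12 16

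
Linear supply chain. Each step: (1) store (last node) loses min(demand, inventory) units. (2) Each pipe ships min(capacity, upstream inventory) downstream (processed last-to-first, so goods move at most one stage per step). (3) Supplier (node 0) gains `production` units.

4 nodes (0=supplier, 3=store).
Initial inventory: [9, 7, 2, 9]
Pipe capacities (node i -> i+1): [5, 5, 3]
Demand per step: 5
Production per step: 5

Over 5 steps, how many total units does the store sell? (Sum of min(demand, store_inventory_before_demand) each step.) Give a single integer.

Answer: 20

Derivation:
Step 1: sold=5 (running total=5) -> [9 7 5 6]
Step 2: sold=5 (running total=10) -> [9 7 7 4]
Step 3: sold=4 (running total=14) -> [9 7 9 3]
Step 4: sold=3 (running total=17) -> [9 7 11 3]
Step 5: sold=3 (running total=20) -> [9 7 13 3]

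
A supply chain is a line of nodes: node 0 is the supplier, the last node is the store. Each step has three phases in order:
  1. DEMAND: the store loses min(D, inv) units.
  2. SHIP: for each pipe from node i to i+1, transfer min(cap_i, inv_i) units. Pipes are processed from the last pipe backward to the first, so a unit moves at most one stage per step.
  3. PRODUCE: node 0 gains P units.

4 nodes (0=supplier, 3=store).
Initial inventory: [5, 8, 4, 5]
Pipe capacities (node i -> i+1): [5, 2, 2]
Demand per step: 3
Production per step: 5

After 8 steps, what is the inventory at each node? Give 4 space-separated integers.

Step 1: demand=3,sold=3 ship[2->3]=2 ship[1->2]=2 ship[0->1]=5 prod=5 -> inv=[5 11 4 4]
Step 2: demand=3,sold=3 ship[2->3]=2 ship[1->2]=2 ship[0->1]=5 prod=5 -> inv=[5 14 4 3]
Step 3: demand=3,sold=3 ship[2->3]=2 ship[1->2]=2 ship[0->1]=5 prod=5 -> inv=[5 17 4 2]
Step 4: demand=3,sold=2 ship[2->3]=2 ship[1->2]=2 ship[0->1]=5 prod=5 -> inv=[5 20 4 2]
Step 5: demand=3,sold=2 ship[2->3]=2 ship[1->2]=2 ship[0->1]=5 prod=5 -> inv=[5 23 4 2]
Step 6: demand=3,sold=2 ship[2->3]=2 ship[1->2]=2 ship[0->1]=5 prod=5 -> inv=[5 26 4 2]
Step 7: demand=3,sold=2 ship[2->3]=2 ship[1->2]=2 ship[0->1]=5 prod=5 -> inv=[5 29 4 2]
Step 8: demand=3,sold=2 ship[2->3]=2 ship[1->2]=2 ship[0->1]=5 prod=5 -> inv=[5 32 4 2]

5 32 4 2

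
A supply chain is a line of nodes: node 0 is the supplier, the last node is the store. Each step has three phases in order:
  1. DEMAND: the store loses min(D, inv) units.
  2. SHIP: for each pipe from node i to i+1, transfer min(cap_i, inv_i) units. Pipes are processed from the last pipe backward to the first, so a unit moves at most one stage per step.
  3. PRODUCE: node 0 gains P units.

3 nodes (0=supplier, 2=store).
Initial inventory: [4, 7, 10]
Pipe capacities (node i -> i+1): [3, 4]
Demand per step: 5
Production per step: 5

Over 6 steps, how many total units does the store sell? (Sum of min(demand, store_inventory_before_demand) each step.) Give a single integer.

Step 1: sold=5 (running total=5) -> [6 6 9]
Step 2: sold=5 (running total=10) -> [8 5 8]
Step 3: sold=5 (running total=15) -> [10 4 7]
Step 4: sold=5 (running total=20) -> [12 3 6]
Step 5: sold=5 (running total=25) -> [14 3 4]
Step 6: sold=4 (running total=29) -> [16 3 3]

Answer: 29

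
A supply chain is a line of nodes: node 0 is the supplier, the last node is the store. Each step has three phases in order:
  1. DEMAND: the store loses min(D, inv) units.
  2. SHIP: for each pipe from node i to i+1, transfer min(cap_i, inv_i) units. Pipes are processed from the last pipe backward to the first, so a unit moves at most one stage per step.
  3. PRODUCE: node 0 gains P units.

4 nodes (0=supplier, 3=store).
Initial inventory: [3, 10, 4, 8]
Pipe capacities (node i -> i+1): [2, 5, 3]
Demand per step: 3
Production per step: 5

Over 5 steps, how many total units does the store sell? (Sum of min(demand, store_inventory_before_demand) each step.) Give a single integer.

Answer: 15

Derivation:
Step 1: sold=3 (running total=3) -> [6 7 6 8]
Step 2: sold=3 (running total=6) -> [9 4 8 8]
Step 3: sold=3 (running total=9) -> [12 2 9 8]
Step 4: sold=3 (running total=12) -> [15 2 8 8]
Step 5: sold=3 (running total=15) -> [18 2 7 8]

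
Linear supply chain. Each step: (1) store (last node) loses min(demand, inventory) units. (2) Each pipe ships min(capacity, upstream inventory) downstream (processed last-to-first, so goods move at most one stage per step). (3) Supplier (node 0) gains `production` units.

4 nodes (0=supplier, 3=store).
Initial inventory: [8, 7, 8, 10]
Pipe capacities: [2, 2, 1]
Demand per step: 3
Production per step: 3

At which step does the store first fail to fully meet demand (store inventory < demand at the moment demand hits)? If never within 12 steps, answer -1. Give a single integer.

Step 1: demand=3,sold=3 ship[2->3]=1 ship[1->2]=2 ship[0->1]=2 prod=3 -> [9 7 9 8]
Step 2: demand=3,sold=3 ship[2->3]=1 ship[1->2]=2 ship[0->1]=2 prod=3 -> [10 7 10 6]
Step 3: demand=3,sold=3 ship[2->3]=1 ship[1->2]=2 ship[0->1]=2 prod=3 -> [11 7 11 4]
Step 4: demand=3,sold=3 ship[2->3]=1 ship[1->2]=2 ship[0->1]=2 prod=3 -> [12 7 12 2]
Step 5: demand=3,sold=2 ship[2->3]=1 ship[1->2]=2 ship[0->1]=2 prod=3 -> [13 7 13 1]
Step 6: demand=3,sold=1 ship[2->3]=1 ship[1->2]=2 ship[0->1]=2 prod=3 -> [14 7 14 1]
Step 7: demand=3,sold=1 ship[2->3]=1 ship[1->2]=2 ship[0->1]=2 prod=3 -> [15 7 15 1]
Step 8: demand=3,sold=1 ship[2->3]=1 ship[1->2]=2 ship[0->1]=2 prod=3 -> [16 7 16 1]
Step 9: demand=3,sold=1 ship[2->3]=1 ship[1->2]=2 ship[0->1]=2 prod=3 -> [17 7 17 1]
Step 10: demand=3,sold=1 ship[2->3]=1 ship[1->2]=2 ship[0->1]=2 prod=3 -> [18 7 18 1]
Step 11: demand=3,sold=1 ship[2->3]=1 ship[1->2]=2 ship[0->1]=2 prod=3 -> [19 7 19 1]
Step 12: demand=3,sold=1 ship[2->3]=1 ship[1->2]=2 ship[0->1]=2 prod=3 -> [20 7 20 1]
First stockout at step 5

5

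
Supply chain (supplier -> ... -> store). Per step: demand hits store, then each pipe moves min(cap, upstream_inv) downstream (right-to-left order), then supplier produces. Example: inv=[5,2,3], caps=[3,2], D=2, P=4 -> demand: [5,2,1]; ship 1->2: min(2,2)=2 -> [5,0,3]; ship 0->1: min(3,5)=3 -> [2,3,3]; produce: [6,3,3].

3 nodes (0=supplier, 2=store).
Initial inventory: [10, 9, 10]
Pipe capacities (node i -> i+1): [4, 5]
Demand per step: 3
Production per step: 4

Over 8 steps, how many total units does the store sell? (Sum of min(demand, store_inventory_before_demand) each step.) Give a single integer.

Step 1: sold=3 (running total=3) -> [10 8 12]
Step 2: sold=3 (running total=6) -> [10 7 14]
Step 3: sold=3 (running total=9) -> [10 6 16]
Step 4: sold=3 (running total=12) -> [10 5 18]
Step 5: sold=3 (running total=15) -> [10 4 20]
Step 6: sold=3 (running total=18) -> [10 4 21]
Step 7: sold=3 (running total=21) -> [10 4 22]
Step 8: sold=3 (running total=24) -> [10 4 23]

Answer: 24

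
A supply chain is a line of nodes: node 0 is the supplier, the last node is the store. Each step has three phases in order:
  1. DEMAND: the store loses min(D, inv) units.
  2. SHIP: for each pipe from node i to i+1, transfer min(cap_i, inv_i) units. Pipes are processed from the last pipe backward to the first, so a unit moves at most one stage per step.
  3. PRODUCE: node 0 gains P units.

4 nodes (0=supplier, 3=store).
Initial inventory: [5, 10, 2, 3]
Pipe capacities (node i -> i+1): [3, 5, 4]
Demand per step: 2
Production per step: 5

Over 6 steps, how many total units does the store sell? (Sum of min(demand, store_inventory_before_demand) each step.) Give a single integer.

Answer: 12

Derivation:
Step 1: sold=2 (running total=2) -> [7 8 5 3]
Step 2: sold=2 (running total=4) -> [9 6 6 5]
Step 3: sold=2 (running total=6) -> [11 4 7 7]
Step 4: sold=2 (running total=8) -> [13 3 7 9]
Step 5: sold=2 (running total=10) -> [15 3 6 11]
Step 6: sold=2 (running total=12) -> [17 3 5 13]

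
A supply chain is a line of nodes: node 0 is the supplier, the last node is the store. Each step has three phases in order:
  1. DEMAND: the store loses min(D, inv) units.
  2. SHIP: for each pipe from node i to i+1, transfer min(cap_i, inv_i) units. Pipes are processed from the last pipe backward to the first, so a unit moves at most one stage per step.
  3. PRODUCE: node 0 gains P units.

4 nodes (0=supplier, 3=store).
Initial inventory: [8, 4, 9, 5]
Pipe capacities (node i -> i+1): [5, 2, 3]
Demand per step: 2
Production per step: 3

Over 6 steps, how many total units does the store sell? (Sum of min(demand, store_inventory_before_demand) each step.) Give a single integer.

Answer: 12

Derivation:
Step 1: sold=2 (running total=2) -> [6 7 8 6]
Step 2: sold=2 (running total=4) -> [4 10 7 7]
Step 3: sold=2 (running total=6) -> [3 12 6 8]
Step 4: sold=2 (running total=8) -> [3 13 5 9]
Step 5: sold=2 (running total=10) -> [3 14 4 10]
Step 6: sold=2 (running total=12) -> [3 15 3 11]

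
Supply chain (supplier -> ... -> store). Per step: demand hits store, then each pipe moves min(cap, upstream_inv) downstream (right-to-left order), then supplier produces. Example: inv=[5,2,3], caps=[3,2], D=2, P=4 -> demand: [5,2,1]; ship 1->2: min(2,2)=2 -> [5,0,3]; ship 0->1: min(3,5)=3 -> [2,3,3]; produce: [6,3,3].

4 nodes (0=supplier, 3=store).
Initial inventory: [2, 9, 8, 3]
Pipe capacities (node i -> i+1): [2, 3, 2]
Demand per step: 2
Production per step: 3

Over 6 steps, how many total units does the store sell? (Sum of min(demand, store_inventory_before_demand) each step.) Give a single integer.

Answer: 12

Derivation:
Step 1: sold=2 (running total=2) -> [3 8 9 3]
Step 2: sold=2 (running total=4) -> [4 7 10 3]
Step 3: sold=2 (running total=6) -> [5 6 11 3]
Step 4: sold=2 (running total=8) -> [6 5 12 3]
Step 5: sold=2 (running total=10) -> [7 4 13 3]
Step 6: sold=2 (running total=12) -> [8 3 14 3]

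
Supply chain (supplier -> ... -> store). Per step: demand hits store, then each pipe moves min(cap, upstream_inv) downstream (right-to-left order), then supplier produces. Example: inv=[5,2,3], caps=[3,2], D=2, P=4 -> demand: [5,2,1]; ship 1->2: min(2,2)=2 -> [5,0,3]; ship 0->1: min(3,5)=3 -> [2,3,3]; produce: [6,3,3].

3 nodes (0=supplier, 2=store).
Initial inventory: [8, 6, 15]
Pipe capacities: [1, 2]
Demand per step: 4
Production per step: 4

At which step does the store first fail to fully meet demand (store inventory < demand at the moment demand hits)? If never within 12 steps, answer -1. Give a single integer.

Step 1: demand=4,sold=4 ship[1->2]=2 ship[0->1]=1 prod=4 -> [11 5 13]
Step 2: demand=4,sold=4 ship[1->2]=2 ship[0->1]=1 prod=4 -> [14 4 11]
Step 3: demand=4,sold=4 ship[1->2]=2 ship[0->1]=1 prod=4 -> [17 3 9]
Step 4: demand=4,sold=4 ship[1->2]=2 ship[0->1]=1 prod=4 -> [20 2 7]
Step 5: demand=4,sold=4 ship[1->2]=2 ship[0->1]=1 prod=4 -> [23 1 5]
Step 6: demand=4,sold=4 ship[1->2]=1 ship[0->1]=1 prod=4 -> [26 1 2]
Step 7: demand=4,sold=2 ship[1->2]=1 ship[0->1]=1 prod=4 -> [29 1 1]
Step 8: demand=4,sold=1 ship[1->2]=1 ship[0->1]=1 prod=4 -> [32 1 1]
Step 9: demand=4,sold=1 ship[1->2]=1 ship[0->1]=1 prod=4 -> [35 1 1]
Step 10: demand=4,sold=1 ship[1->2]=1 ship[0->1]=1 prod=4 -> [38 1 1]
Step 11: demand=4,sold=1 ship[1->2]=1 ship[0->1]=1 prod=4 -> [41 1 1]
Step 12: demand=4,sold=1 ship[1->2]=1 ship[0->1]=1 prod=4 -> [44 1 1]
First stockout at step 7

7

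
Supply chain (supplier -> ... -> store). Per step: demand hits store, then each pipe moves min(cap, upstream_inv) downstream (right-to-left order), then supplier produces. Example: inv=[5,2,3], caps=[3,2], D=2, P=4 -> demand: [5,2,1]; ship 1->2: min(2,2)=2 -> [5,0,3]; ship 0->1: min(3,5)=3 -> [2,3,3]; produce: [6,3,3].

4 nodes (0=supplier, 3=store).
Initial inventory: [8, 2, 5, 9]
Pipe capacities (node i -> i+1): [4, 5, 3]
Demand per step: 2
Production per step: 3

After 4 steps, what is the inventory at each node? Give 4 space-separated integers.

Step 1: demand=2,sold=2 ship[2->3]=3 ship[1->2]=2 ship[0->1]=4 prod=3 -> inv=[7 4 4 10]
Step 2: demand=2,sold=2 ship[2->3]=3 ship[1->2]=4 ship[0->1]=4 prod=3 -> inv=[6 4 5 11]
Step 3: demand=2,sold=2 ship[2->3]=3 ship[1->2]=4 ship[0->1]=4 prod=3 -> inv=[5 4 6 12]
Step 4: demand=2,sold=2 ship[2->3]=3 ship[1->2]=4 ship[0->1]=4 prod=3 -> inv=[4 4 7 13]

4 4 7 13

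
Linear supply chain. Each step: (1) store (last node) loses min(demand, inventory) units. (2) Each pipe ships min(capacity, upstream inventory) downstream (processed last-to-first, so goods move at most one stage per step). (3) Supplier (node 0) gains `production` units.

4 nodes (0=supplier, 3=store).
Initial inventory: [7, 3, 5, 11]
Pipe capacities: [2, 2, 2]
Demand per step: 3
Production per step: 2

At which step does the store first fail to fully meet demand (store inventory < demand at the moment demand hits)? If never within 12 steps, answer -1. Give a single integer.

Step 1: demand=3,sold=3 ship[2->3]=2 ship[1->2]=2 ship[0->1]=2 prod=2 -> [7 3 5 10]
Step 2: demand=3,sold=3 ship[2->3]=2 ship[1->2]=2 ship[0->1]=2 prod=2 -> [7 3 5 9]
Step 3: demand=3,sold=3 ship[2->3]=2 ship[1->2]=2 ship[0->1]=2 prod=2 -> [7 3 5 8]
Step 4: demand=3,sold=3 ship[2->3]=2 ship[1->2]=2 ship[0->1]=2 prod=2 -> [7 3 5 7]
Step 5: demand=3,sold=3 ship[2->3]=2 ship[1->2]=2 ship[0->1]=2 prod=2 -> [7 3 5 6]
Step 6: demand=3,sold=3 ship[2->3]=2 ship[1->2]=2 ship[0->1]=2 prod=2 -> [7 3 5 5]
Step 7: demand=3,sold=3 ship[2->3]=2 ship[1->2]=2 ship[0->1]=2 prod=2 -> [7 3 5 4]
Step 8: demand=3,sold=3 ship[2->3]=2 ship[1->2]=2 ship[0->1]=2 prod=2 -> [7 3 5 3]
Step 9: demand=3,sold=3 ship[2->3]=2 ship[1->2]=2 ship[0->1]=2 prod=2 -> [7 3 5 2]
Step 10: demand=3,sold=2 ship[2->3]=2 ship[1->2]=2 ship[0->1]=2 prod=2 -> [7 3 5 2]
Step 11: demand=3,sold=2 ship[2->3]=2 ship[1->2]=2 ship[0->1]=2 prod=2 -> [7 3 5 2]
Step 12: demand=3,sold=2 ship[2->3]=2 ship[1->2]=2 ship[0->1]=2 prod=2 -> [7 3 5 2]
First stockout at step 10

10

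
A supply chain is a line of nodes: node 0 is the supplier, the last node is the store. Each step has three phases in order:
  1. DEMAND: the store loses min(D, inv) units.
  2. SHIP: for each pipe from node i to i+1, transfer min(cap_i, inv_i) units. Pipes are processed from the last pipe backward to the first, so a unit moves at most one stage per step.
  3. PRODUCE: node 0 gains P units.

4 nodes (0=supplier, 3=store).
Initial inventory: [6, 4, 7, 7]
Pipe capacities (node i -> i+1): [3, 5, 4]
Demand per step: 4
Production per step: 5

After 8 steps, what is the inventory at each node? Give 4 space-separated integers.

Step 1: demand=4,sold=4 ship[2->3]=4 ship[1->2]=4 ship[0->1]=3 prod=5 -> inv=[8 3 7 7]
Step 2: demand=4,sold=4 ship[2->3]=4 ship[1->2]=3 ship[0->1]=3 prod=5 -> inv=[10 3 6 7]
Step 3: demand=4,sold=4 ship[2->3]=4 ship[1->2]=3 ship[0->1]=3 prod=5 -> inv=[12 3 5 7]
Step 4: demand=4,sold=4 ship[2->3]=4 ship[1->2]=3 ship[0->1]=3 prod=5 -> inv=[14 3 4 7]
Step 5: demand=4,sold=4 ship[2->3]=4 ship[1->2]=3 ship[0->1]=3 prod=5 -> inv=[16 3 3 7]
Step 6: demand=4,sold=4 ship[2->3]=3 ship[1->2]=3 ship[0->1]=3 prod=5 -> inv=[18 3 3 6]
Step 7: demand=4,sold=4 ship[2->3]=3 ship[1->2]=3 ship[0->1]=3 prod=5 -> inv=[20 3 3 5]
Step 8: demand=4,sold=4 ship[2->3]=3 ship[1->2]=3 ship[0->1]=3 prod=5 -> inv=[22 3 3 4]

22 3 3 4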